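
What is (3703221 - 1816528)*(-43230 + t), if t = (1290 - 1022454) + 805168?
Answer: -489079879618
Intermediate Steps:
t = -215996 (t = -1021164 + 805168 = -215996)
(3703221 - 1816528)*(-43230 + t) = (3703221 - 1816528)*(-43230 - 215996) = 1886693*(-259226) = -489079879618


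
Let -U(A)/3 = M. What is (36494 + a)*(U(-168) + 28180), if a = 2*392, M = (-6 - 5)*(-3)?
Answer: 1046803518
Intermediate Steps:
M = 33 (M = -11*(-3) = 33)
U(A) = -99 (U(A) = -3*33 = -99)
a = 784
(36494 + a)*(U(-168) + 28180) = (36494 + 784)*(-99 + 28180) = 37278*28081 = 1046803518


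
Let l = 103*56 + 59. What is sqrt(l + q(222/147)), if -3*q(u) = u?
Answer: sqrt(2569485)/21 ≈ 76.332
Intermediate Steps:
q(u) = -u/3
l = 5827 (l = 5768 + 59 = 5827)
sqrt(l + q(222/147)) = sqrt(5827 - 74/147) = sqrt(856495/147) = sqrt(2569485)/21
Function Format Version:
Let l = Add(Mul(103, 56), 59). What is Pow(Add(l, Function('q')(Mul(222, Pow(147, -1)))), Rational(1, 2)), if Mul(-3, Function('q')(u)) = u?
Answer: Mul(Rational(1, 21), Pow(2569485, Rational(1, 2))) ≈ 76.332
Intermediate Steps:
Function('q')(u) = Mul(Rational(-1, 3), u)
l = 5827 (l = Add(5768, 59) = 5827)
Pow(Add(l, Function('q')(Mul(222, Pow(147, -1)))), Rational(1, 2)) = Pow(Add(5827, Mul(Rational(-1, 3), Mul(222, Pow(147, -1)))), Rational(1, 2)) = Pow(Add(5827, Mul(Rational(-1, 3), Mul(222, Rational(1, 147)))), Rational(1, 2)) = Pow(Add(5827, Mul(Rational(-1, 3), Rational(74, 49))), Rational(1, 2)) = Pow(Add(5827, Rational(-74, 147)), Rational(1, 2)) = Pow(Rational(856495, 147), Rational(1, 2)) = Mul(Rational(1, 21), Pow(2569485, Rational(1, 2)))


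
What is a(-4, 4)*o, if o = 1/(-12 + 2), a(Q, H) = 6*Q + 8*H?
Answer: -⅘ ≈ -0.80000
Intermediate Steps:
o = -⅒ (o = 1/(-10) = -⅒ ≈ -0.10000)
a(-4, 4)*o = (6*(-4) + 8*4)*(-⅒) = (-24 + 32)*(-⅒) = 8*(-⅒) = -⅘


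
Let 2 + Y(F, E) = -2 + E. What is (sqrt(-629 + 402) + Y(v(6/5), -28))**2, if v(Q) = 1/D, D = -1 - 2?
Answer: (32 - I*sqrt(227))**2 ≈ 797.0 - 964.26*I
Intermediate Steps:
D = -3
v(Q) = -1/3 (v(Q) = 1/(-3) = 1*(-1/3) = -1/3)
Y(F, E) = -4 + E (Y(F, E) = -2 + (-2 + E) = -4 + E)
(sqrt(-629 + 402) + Y(v(6/5), -28))**2 = (sqrt(-629 + 402) + (-4 - 28))**2 = (sqrt(-227) - 32)**2 = (I*sqrt(227) - 32)**2 = (-32 + I*sqrt(227))**2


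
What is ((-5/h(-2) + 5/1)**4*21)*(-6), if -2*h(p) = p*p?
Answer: -3189375/8 ≈ -3.9867e+5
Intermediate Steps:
h(p) = -p**2/2 (h(p) = -p*p/2 = -p**2/2)
((-5/h(-2) + 5/1)**4*21)*(-6) = ((-5/((-1/2*(-2)**2)) + 5/1)**4*21)*(-6) = ((-5/((-1/2*4)) + 5*1)**4*21)*(-6) = ((-5/(-2) + 5)**4*21)*(-6) = ((-5*(-1/2) + 5)**4*21)*(-6) = ((5/2 + 5)**4*21)*(-6) = ((15/2)**4*21)*(-6) = ((50625/16)*21)*(-6) = (1063125/16)*(-6) = -3189375/8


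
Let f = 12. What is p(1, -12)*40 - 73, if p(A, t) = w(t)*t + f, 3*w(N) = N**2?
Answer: -22633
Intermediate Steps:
w(N) = N**2/3
p(A, t) = 12 + t**3/3 (p(A, t) = (t**2/3)*t + 12 = t**3/3 + 12 = 12 + t**3/3)
p(1, -12)*40 - 73 = (12 + (1/3)*(-12)**3)*40 - 73 = (12 + (1/3)*(-1728))*40 - 73 = (12 - 576)*40 - 73 = -564*40 - 73 = -22560 - 73 = -22633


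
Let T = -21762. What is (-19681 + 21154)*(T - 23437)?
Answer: -66578127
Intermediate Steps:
(-19681 + 21154)*(T - 23437) = (-19681 + 21154)*(-21762 - 23437) = 1473*(-45199) = -66578127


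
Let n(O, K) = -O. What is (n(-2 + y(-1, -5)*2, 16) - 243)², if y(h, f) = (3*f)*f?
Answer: 152881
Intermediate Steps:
y(h, f) = 3*f²
(n(-2 + y(-1, -5)*2, 16) - 243)² = (-(-2 + (3*(-5)²)*2) - 243)² = (-(-2 + (3*25)*2) - 243)² = (-(-2 + 75*2) - 243)² = (-(-2 + 150) - 243)² = (-1*148 - 243)² = (-148 - 243)² = (-391)² = 152881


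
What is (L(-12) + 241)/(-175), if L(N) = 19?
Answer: -52/35 ≈ -1.4857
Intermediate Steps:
(L(-12) + 241)/(-175) = (19 + 241)/(-175) = 260*(-1/175) = -52/35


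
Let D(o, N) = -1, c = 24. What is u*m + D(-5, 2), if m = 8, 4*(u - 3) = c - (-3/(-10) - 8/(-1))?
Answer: 272/5 ≈ 54.400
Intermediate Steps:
u = 277/40 (u = 3 + (24 - (-3/(-10) - 8/(-1)))/4 = 3 + (24 - (-3*(-⅒) - 8*(-1)))/4 = 3 + (24 - (3/10 + 8))/4 = 3 + (24 - 1*83/10)/4 = 3 + (24 - 83/10)/4 = 3 + (¼)*(157/10) = 3 + 157/40 = 277/40 ≈ 6.9250)
u*m + D(-5, 2) = (277/40)*8 - 1 = 277/5 - 1 = 272/5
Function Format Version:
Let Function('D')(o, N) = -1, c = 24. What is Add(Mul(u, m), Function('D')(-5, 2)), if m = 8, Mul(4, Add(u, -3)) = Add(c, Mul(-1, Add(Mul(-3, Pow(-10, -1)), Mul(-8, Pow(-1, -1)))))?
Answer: Rational(272, 5) ≈ 54.400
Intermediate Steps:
u = Rational(277, 40) (u = Add(3, Mul(Rational(1, 4), Add(24, Mul(-1, Add(Mul(-3, Pow(-10, -1)), Mul(-8, Pow(-1, -1))))))) = Add(3, Mul(Rational(1, 4), Add(24, Mul(-1, Add(Mul(-3, Rational(-1, 10)), Mul(-8, -1)))))) = Add(3, Mul(Rational(1, 4), Add(24, Mul(-1, Add(Rational(3, 10), 8))))) = Add(3, Mul(Rational(1, 4), Add(24, Mul(-1, Rational(83, 10))))) = Add(3, Mul(Rational(1, 4), Add(24, Rational(-83, 10)))) = Add(3, Mul(Rational(1, 4), Rational(157, 10))) = Add(3, Rational(157, 40)) = Rational(277, 40) ≈ 6.9250)
Add(Mul(u, m), Function('D')(-5, 2)) = Add(Mul(Rational(277, 40), 8), -1) = Add(Rational(277, 5), -1) = Rational(272, 5)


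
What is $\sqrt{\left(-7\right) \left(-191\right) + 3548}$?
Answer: $\sqrt{4885} \approx 69.893$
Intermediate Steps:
$\sqrt{\left(-7\right) \left(-191\right) + 3548} = \sqrt{1337 + 3548} = \sqrt{4885}$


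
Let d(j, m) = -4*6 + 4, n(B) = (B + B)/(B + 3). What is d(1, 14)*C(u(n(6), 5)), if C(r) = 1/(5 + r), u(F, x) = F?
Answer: -60/19 ≈ -3.1579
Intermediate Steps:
n(B) = 2*B/(3 + B) (n(B) = (2*B)/(3 + B) = 2*B/(3 + B))
d(j, m) = -20 (d(j, m) = -24 + 4 = -20)
d(1, 14)*C(u(n(6), 5)) = -20/(5 + 2*6/(3 + 6)) = -20/(5 + 2*6/9) = -20/(5 + 2*6*(⅑)) = -20/(5 + 4/3) = -20/19/3 = -20*3/19 = -60/19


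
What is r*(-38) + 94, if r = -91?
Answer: 3552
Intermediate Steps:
r*(-38) + 94 = -91*(-38) + 94 = 3458 + 94 = 3552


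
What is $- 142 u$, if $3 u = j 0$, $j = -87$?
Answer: $0$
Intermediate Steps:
$u = 0$ ($u = \frac{\left(-87\right) 0}{3} = \frac{1}{3} \cdot 0 = 0$)
$- 142 u = \left(-142\right) 0 = 0$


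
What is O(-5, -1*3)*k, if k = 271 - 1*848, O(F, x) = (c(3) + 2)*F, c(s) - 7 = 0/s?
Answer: 25965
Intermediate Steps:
c(s) = 7 (c(s) = 7 + 0/s = 7 + 0 = 7)
O(F, x) = 9*F (O(F, x) = (7 + 2)*F = 9*F)
k = -577 (k = 271 - 848 = -577)
O(-5, -1*3)*k = (9*(-5))*(-577) = -45*(-577) = 25965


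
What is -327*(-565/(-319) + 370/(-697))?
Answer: -90178425/222343 ≈ -405.58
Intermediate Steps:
-327*(-565/(-319) + 370/(-697)) = -327*(-565*(-1/319) + 370*(-1/697)) = -327*(565/319 - 370/697) = -327*275775/222343 = -90178425/222343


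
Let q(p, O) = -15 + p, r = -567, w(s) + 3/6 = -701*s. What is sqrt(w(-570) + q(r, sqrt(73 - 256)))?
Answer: 5*sqrt(63838)/2 ≈ 631.65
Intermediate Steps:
w(s) = -1/2 - 701*s
sqrt(w(-570) + q(r, sqrt(73 - 256))) = sqrt((-1/2 - 701*(-570)) + (-15 - 567)) = sqrt((-1/2 + 399570) - 582) = sqrt(799139/2 - 582) = sqrt(797975/2) = 5*sqrt(63838)/2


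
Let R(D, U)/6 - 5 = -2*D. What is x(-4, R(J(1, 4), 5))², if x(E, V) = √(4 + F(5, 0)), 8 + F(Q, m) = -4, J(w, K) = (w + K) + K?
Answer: -8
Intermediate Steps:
J(w, K) = w + 2*K (J(w, K) = (K + w) + K = w + 2*K)
F(Q, m) = -12 (F(Q, m) = -8 - 4 = -12)
R(D, U) = 30 - 12*D (R(D, U) = 30 + 6*(-2*D) = 30 - 12*D)
x(E, V) = 2*I*√2 (x(E, V) = √(4 - 12) = √(-8) = 2*I*√2)
x(-4, R(J(1, 4), 5))² = (2*I*√2)² = -8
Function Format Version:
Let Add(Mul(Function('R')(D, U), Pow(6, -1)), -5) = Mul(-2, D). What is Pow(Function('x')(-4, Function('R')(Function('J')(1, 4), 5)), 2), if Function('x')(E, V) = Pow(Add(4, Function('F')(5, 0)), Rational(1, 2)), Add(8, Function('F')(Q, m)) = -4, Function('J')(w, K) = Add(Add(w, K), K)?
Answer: -8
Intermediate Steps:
Function('J')(w, K) = Add(w, Mul(2, K)) (Function('J')(w, K) = Add(Add(K, w), K) = Add(w, Mul(2, K)))
Function('F')(Q, m) = -12 (Function('F')(Q, m) = Add(-8, -4) = -12)
Function('R')(D, U) = Add(30, Mul(-12, D)) (Function('R')(D, U) = Add(30, Mul(6, Mul(-2, D))) = Add(30, Mul(-12, D)))
Function('x')(E, V) = Mul(2, I, Pow(2, Rational(1, 2))) (Function('x')(E, V) = Pow(Add(4, -12), Rational(1, 2)) = Pow(-8, Rational(1, 2)) = Mul(2, I, Pow(2, Rational(1, 2))))
Pow(Function('x')(-4, Function('R')(Function('J')(1, 4), 5)), 2) = Pow(Mul(2, I, Pow(2, Rational(1, 2))), 2) = -8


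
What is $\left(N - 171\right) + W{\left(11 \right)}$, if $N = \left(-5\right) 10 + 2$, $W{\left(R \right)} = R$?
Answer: $-208$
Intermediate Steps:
$N = -48$ ($N = -50 + 2 = -48$)
$\left(N - 171\right) + W{\left(11 \right)} = \left(-48 - 171\right) + 11 = -219 + 11 = -208$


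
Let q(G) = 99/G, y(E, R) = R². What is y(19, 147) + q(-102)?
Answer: 734673/34 ≈ 21608.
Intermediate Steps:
y(19, 147) + q(-102) = 147² + 99/(-102) = 21609 + 99*(-1/102) = 21609 - 33/34 = 734673/34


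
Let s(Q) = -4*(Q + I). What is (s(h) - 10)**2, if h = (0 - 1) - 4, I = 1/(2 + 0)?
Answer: 64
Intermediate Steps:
I = 1/2 ≈ 0.50000
h = -5 (h = -1 - 4 = -5)
s(Q) = -2 - 4*Q (s(Q) = -4*(Q + 1/2) = -4*(1/2 + Q) = -2 - 4*Q)
(s(h) - 10)**2 = ((-2 - 4*(-5)) - 10)**2 = ((-2 + 20) - 10)**2 = (18 - 10)**2 = 8**2 = 64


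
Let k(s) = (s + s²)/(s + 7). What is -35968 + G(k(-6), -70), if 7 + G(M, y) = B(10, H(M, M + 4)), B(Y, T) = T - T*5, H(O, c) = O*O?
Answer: -39575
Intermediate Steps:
H(O, c) = O²
B(Y, T) = -4*T (B(Y, T) = T - 5*T = -4*T)
k(s) = (s + s²)/(7 + s)
G(M, y) = -7 - 4*M²
-35968 + G(k(-6), -70) = -35968 + (-7 - 4*36*(1 - 6)²/(7 - 6)²) = -35968 + (-7 - 4*(-6*(-5)/1)²) = -35968 + (-7 - 4*(-6*1*(-5))²) = -35968 + (-7 - 4*30²) = -35968 + (-7 - 4*900) = -35968 + (-7 - 3600) = -35968 - 3607 = -39575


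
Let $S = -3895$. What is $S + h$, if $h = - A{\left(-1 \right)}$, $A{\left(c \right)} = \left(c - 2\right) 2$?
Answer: $-3889$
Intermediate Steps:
$A{\left(c \right)} = -4 + 2 c$ ($A{\left(c \right)} = \left(-2 + c\right) 2 = -4 + 2 c$)
$h = 6$ ($h = - (-4 + 2 \left(-1\right)) = - (-4 - 2) = \left(-1\right) \left(-6\right) = 6$)
$S + h = -3895 + 6 = -3889$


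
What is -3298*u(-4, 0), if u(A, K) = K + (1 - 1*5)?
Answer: 13192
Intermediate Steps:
u(A, K) = -4 + K (u(A, K) = K + (1 - 5) = K - 4 = -4 + K)
-3298*u(-4, 0) = -3298*(-4 + 0) = -3298*(-4) = 13192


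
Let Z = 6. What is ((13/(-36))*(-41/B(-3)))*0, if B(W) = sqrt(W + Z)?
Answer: 0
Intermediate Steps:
B(W) = sqrt(6 + W) (B(W) = sqrt(W + 6) = sqrt(6 + W))
((13/(-36))*(-41/B(-3)))*0 = ((13/(-36))*(-41/sqrt(6 - 3)))*0 = ((13*(-1/36))*(-41*sqrt(3)/3))*0 = -(-533)*sqrt(3)/3/36*0 = -(-533)*sqrt(3)/108*0 = (533*sqrt(3)/108)*0 = 0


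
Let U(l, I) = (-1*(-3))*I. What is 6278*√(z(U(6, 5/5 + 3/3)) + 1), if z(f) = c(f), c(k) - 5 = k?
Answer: 12556*√3 ≈ 21748.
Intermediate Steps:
c(k) = 5 + k
U(l, I) = 3*I
z(f) = 5 + f
6278*√(z(U(6, 5/5 + 3/3)) + 1) = 6278*√((5 + 3*(5/5 + 3/3)) + 1) = 6278*√((5 + 3*(5*(⅕) + 3*(⅓))) + 1) = 6278*√((5 + 3*(1 + 1)) + 1) = 6278*√((5 + 3*2) + 1) = 6278*√((5 + 6) + 1) = 6278*√(11 + 1) = 6278*√12 = 6278*(2*√3) = 12556*√3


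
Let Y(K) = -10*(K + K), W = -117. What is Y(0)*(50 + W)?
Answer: 0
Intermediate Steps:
Y(K) = -20*K
Y(0)*(50 + W) = (-20*0)*(50 - 117) = 0*(-67) = 0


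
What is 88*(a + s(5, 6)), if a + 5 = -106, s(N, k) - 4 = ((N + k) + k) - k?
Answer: -8448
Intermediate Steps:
s(N, k) = 4 + N + k (s(N, k) = 4 + (((N + k) + k) - k) = 4 + ((N + 2*k) - k) = 4 + (N + k) = 4 + N + k)
a = -111 (a = -5 - 106 = -111)
88*(a + s(5, 6)) = 88*(-111 + (4 + 5 + 6)) = 88*(-111 + 15) = 88*(-96) = -8448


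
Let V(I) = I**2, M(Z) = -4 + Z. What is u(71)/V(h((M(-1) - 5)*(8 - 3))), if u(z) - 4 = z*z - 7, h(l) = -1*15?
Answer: 5038/225 ≈ 22.391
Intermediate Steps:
h(l) = -15
u(z) = -3 + z**2 (u(z) = 4 + (z*z - 7) = 4 + (z**2 - 7) = 4 + (-7 + z**2) = -3 + z**2)
u(71)/V(h((M(-1) - 5)*(8 - 3))) = (-3 + 71**2)/((-15)**2) = (-3 + 5041)/225 = 5038*(1/225) = 5038/225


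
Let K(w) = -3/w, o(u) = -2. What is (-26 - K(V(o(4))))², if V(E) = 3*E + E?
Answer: 44521/64 ≈ 695.64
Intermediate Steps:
V(E) = 4*E
(-26 - K(V(o(4))))² = (-26 - (-3)/(4*(-2)))² = (-26 - (-3)/(-8))² = (-26 - (-3)*(-1)/8)² = (-26 - 1*3/8)² = (-26 - 3/8)² = (-211/8)² = 44521/64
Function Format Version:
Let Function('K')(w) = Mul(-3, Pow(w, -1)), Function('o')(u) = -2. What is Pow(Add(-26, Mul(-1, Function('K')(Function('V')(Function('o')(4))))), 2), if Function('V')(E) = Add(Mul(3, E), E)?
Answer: Rational(44521, 64) ≈ 695.64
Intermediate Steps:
Function('V')(E) = Mul(4, E)
Pow(Add(-26, Mul(-1, Function('K')(Function('V')(Function('o')(4))))), 2) = Pow(Add(-26, Mul(-1, Mul(-3, Pow(Mul(4, -2), -1)))), 2) = Pow(Add(-26, Mul(-1, Mul(-3, Pow(-8, -1)))), 2) = Pow(Add(-26, Mul(-1, Mul(-3, Rational(-1, 8)))), 2) = Pow(Add(-26, Mul(-1, Rational(3, 8))), 2) = Pow(Add(-26, Rational(-3, 8)), 2) = Pow(Rational(-211, 8), 2) = Rational(44521, 64)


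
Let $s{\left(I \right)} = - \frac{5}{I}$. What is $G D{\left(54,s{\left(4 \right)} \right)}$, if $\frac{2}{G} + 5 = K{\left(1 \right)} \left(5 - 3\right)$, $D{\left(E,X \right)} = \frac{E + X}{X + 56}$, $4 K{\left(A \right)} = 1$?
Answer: $- \frac{844}{1971} \approx -0.42821$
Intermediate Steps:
$K{\left(A \right)} = \frac{1}{4}$ ($K{\left(A \right)} = \frac{1}{4} \cdot 1 = \frac{1}{4}$)
$D{\left(E,X \right)} = \frac{E + X}{56 + X}$
$G = - \frac{4}{9}$ ($G = \frac{2}{-5 + \frac{5 - 3}{4}} = \frac{2}{-5 + \frac{1}{4} \cdot 2} = \frac{2}{-5 + \frac{1}{2}} = \frac{2}{- \frac{9}{2}} = 2 \left(- \frac{2}{9}\right) = - \frac{4}{9} \approx -0.44444$)
$G D{\left(54,s{\left(4 \right)} \right)} = - \frac{4 \frac{54 - \frac{5}{4}}{56 - \frac{5}{4}}}{9} = - \frac{4 \frac{1}{\frac{219}{4}} \cdot \frac{211}{4}}{9} = - \frac{4 \cdot \frac{4}{219} \cdot \frac{211}{4}}{9} = \left(- \frac{4}{9}\right) \frac{211}{219} = - \frac{844}{1971}$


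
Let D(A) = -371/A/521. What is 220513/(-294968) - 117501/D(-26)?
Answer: -8858327726167/2064776 ≈ -4.2902e+6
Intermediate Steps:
D(A) = -371/(521*A) (D(A) = -371/A*(1/521) = -371/(521*A))
220513/(-294968) - 117501/D(-26) = 220513/(-294968) - 117501/((-371/521/(-26))) = 220513*(-1/294968) - 117501/((-371/521*(-1/26))) = -220513/294968 - 117501/371/13546 = -220513/294968 - 117501*13546/371 = -220513/294968 - 30031482/7 = -8858327726167/2064776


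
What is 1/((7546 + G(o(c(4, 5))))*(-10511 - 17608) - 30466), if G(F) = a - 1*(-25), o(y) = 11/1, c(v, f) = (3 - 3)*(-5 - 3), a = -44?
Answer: -1/211682179 ≈ -4.7241e-9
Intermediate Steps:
c(v, f) = 0 (c(v, f) = 0*(-8) = 0)
o(y) = 11 (o(y) = 11*1 = 11)
G(F) = -19 (G(F) = -44 - 1*(-25) = -44 + 25 = -19)
1/((7546 + G(o(c(4, 5))))*(-10511 - 17608) - 30466) = 1/((7546 - 19)*(-10511 - 17608) - 30466) = 1/(7527*(-28119) - 30466) = 1/(-211651713 - 30466) = 1/(-211682179) = -1/211682179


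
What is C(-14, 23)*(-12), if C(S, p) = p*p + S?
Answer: -6180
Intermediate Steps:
C(S, p) = S + p² (C(S, p) = p² + S = S + p²)
C(-14, 23)*(-12) = (-14 + 23²)*(-12) = (-14 + 529)*(-12) = 515*(-12) = -6180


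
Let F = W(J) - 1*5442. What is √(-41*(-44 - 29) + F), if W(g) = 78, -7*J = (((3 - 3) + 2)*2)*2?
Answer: I*√2371 ≈ 48.693*I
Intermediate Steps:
J = -8/7 (J = -((3 - 3) + 2)*2*2/7 = -(0 + 2)*2*2/7 = -2*2*2/7 = -4*2/7 = -⅐*8 = -8/7 ≈ -1.1429)
F = -5364 (F = 78 - 1*5442 = 78 - 5442 = -5364)
√(-41*(-44 - 29) + F) = √(-41*(-44 - 29) - 5364) = √(-41*(-73) - 5364) = √(2993 - 5364) = √(-2371) = I*√2371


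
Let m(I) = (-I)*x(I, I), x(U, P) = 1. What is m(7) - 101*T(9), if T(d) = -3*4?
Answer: 1205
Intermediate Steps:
T(d) = -12
m(I) = -I (m(I) = -I*1 = -I)
m(7) - 101*T(9) = -1*7 - 101*(-12) = -7 + 1212 = 1205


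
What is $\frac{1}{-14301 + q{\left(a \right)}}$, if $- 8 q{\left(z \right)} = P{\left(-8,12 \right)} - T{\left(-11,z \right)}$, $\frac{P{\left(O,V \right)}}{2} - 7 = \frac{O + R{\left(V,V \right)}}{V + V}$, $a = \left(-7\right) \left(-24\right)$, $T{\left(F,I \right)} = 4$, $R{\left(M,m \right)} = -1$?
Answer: $- \frac{32}{457669} \approx -6.992 \cdot 10^{-5}$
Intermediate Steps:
$a = 168$
$P{\left(O,V \right)} = 14 + \frac{-1 + O}{V}$ ($P{\left(O,V \right)} = 14 + 2 \frac{O - 1}{V + V} = 14 + 2 \frac{-1 + O}{2 V} = 14 + \frac{-1 + O}{V}$)
$q{\left(z \right)} = - \frac{37}{32}$ ($q{\left(z \right)} = - \frac{\frac{-1 - 8 + 14 \cdot 12}{12} - 4}{8} = - \frac{\frac{-1 - 8 + 168}{12} - 4}{8} = - \frac{\frac{1}{12} \cdot 159 - 4}{8} = - \frac{\frac{53}{4} - 4}{8} = \left(- \frac{1}{8}\right) \frac{37}{4} = - \frac{37}{32}$)
$\frac{1}{-14301 + q{\left(a \right)}} = \frac{1}{-14301 - \frac{37}{32}} = \frac{1}{- \frac{457669}{32}} = - \frac{32}{457669}$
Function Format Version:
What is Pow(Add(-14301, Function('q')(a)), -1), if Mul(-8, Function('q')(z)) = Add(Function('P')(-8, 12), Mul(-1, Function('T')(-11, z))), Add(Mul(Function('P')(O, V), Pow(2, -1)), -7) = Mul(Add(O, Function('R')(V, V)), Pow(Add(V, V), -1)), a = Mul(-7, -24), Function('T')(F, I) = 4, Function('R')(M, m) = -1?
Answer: Rational(-32, 457669) ≈ -6.9920e-5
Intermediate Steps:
a = 168
Function('P')(O, V) = Add(14, Mul(Pow(V, -1), Add(-1, O))) (Function('P')(O, V) = Add(14, Mul(2, Mul(Add(O, -1), Pow(Add(V, V), -1)))) = Add(14, Mul(2, Mul(Add(-1, O), Pow(Mul(2, V), -1)))) = Add(14, Mul(2, Mul(Add(-1, O), Mul(Rational(1, 2), Pow(V, -1))))) = Add(14, Mul(2, Mul(Rational(1, 2), Pow(V, -1), Add(-1, O)))) = Add(14, Mul(Pow(V, -1), Add(-1, O))))
Function('q')(z) = Rational(-37, 32) (Function('q')(z) = Mul(Rational(-1, 8), Add(Mul(Pow(12, -1), Add(-1, -8, Mul(14, 12))), Mul(-1, 4))) = Mul(Rational(-1, 8), Add(Mul(Rational(1, 12), Add(-1, -8, 168)), -4)) = Mul(Rational(-1, 8), Add(Mul(Rational(1, 12), 159), -4)) = Mul(Rational(-1, 8), Add(Rational(53, 4), -4)) = Mul(Rational(-1, 8), Rational(37, 4)) = Rational(-37, 32))
Pow(Add(-14301, Function('q')(a)), -1) = Pow(Add(-14301, Rational(-37, 32)), -1) = Pow(Rational(-457669, 32), -1) = Rational(-32, 457669)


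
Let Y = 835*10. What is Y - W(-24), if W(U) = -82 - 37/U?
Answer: 202331/24 ≈ 8430.5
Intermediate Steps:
W(U) = -82 - 37/U
Y = 8350
Y - W(-24) = 8350 - (-82 - 37/(-24)) = 8350 - (-82 - 37*(-1/24)) = 8350 - (-82 + 37/24) = 8350 - 1*(-1931/24) = 8350 + 1931/24 = 202331/24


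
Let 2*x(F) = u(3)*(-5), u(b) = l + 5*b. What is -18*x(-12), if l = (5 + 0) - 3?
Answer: 765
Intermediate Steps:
l = 2 (l = 5 - 3 = 2)
u(b) = 2 + 5*b
x(F) = -85/2 (x(F) = ((2 + 5*3)*(-5))/2 = ((2 + 15)*(-5))/2 = (17*(-5))/2 = (½)*(-85) = -85/2)
-18*x(-12) = -18*(-85/2) = 765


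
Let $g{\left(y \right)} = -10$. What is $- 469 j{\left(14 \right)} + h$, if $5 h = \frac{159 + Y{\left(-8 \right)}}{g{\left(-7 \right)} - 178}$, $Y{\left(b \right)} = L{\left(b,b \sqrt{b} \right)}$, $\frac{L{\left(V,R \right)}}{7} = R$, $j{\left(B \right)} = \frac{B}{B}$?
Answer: $- \frac{441019}{940} + \frac{28 i \sqrt{2}}{235} \approx -469.17 + 0.1685 i$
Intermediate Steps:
$j{\left(B \right)} = 1$
$L{\left(V,R \right)} = 7 R$
$Y{\left(b \right)} = 7 b^{\frac{3}{2}}$ ($Y{\left(b \right)} = 7 b \sqrt{b} = 7 b^{\frac{3}{2}}$)
$h = - \frac{159}{940} + \frac{28 i \sqrt{2}}{235}$ ($h = \frac{\left(159 + 7 \left(-8\right)^{\frac{3}{2}}\right) \frac{1}{-10 - 178}}{5} = \frac{\left(159 + 7 \left(- 16 i \sqrt{2}\right)\right) \frac{1}{-188}}{5} = \frac{\left(159 - 112 i \sqrt{2}\right) \left(- \frac{1}{188}\right)}{5} = \frac{- \frac{159}{188} + \frac{28 i \sqrt{2}}{47}}{5} = - \frac{159}{940} + \frac{28 i \sqrt{2}}{235} \approx -0.16915 + 0.1685 i$)
$- 469 j{\left(14 \right)} + h = \left(-469\right) 1 - \left(\frac{159}{940} - \frac{28 i \sqrt{2}}{235}\right) = -469 - \left(\frac{159}{940} - \frac{28 i \sqrt{2}}{235}\right) = - \frac{441019}{940} + \frac{28 i \sqrt{2}}{235}$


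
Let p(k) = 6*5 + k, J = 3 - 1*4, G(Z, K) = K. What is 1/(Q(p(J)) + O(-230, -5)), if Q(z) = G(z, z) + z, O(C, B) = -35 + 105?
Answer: 1/128 ≈ 0.0078125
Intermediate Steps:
O(C, B) = 70
J = -1 (J = 3 - 4 = -1)
p(k) = 30 + k
Q(z) = 2*z (Q(z) = z + z = 2*z)
1/(Q(p(J)) + O(-230, -5)) = 1/(2*(30 - 1) + 70) = 1/(2*29 + 70) = 1/(58 + 70) = 1/128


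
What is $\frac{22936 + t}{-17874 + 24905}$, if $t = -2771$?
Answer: $\frac{20165}{7031} \approx 2.868$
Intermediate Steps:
$\frac{22936 + t}{-17874 + 24905} = \frac{22936 - 2771}{-17874 + 24905} = \frac{20165}{7031}$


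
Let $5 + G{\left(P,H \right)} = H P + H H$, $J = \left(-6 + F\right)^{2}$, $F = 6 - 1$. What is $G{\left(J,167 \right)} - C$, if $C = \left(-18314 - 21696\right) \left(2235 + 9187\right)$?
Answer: $457022271$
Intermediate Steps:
$F = 5$ ($F = 6 - 1 = 5$)
$J = 1$ ($J = \left(-6 + 5\right)^{2} = \left(-1\right)^{2} = 1$)
$G{\left(P,H \right)} = -5 + H^{2} + H P$ ($G{\left(P,H \right)} = -5 + \left(H P + H H\right) = -5 + \left(H P + H^{2}\right) = -5 + \left(H^{2} + H P\right) = -5 + H^{2} + H P$)
$C = -456994220$ ($C = \left(-40010\right) 11422 = -456994220$)
$G{\left(J,167 \right)} - C = \left(-5 + 167^{2} + 167 \cdot 1\right) - -456994220 = \left(-5 + 27889 + 167\right) + 456994220 = 28051 + 456994220 = 457022271$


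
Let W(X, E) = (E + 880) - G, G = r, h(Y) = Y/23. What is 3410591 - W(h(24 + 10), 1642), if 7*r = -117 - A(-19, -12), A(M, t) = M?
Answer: 3408055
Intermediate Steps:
r = -14 (r = (-117 - 1*(-19))/7 = (-117 + 19)/7 = (1/7)*(-98) = -14)
h(Y) = Y/23 (h(Y) = Y*(1/23) = Y/23)
G = -14
W(X, E) = 894 + E (W(X, E) = (E + 880) - 1*(-14) = (880 + E) + 14 = 894 + E)
3410591 - W(h(24 + 10), 1642) = 3410591 - (894 + 1642) = 3410591 - 1*2536 = 3410591 - 2536 = 3408055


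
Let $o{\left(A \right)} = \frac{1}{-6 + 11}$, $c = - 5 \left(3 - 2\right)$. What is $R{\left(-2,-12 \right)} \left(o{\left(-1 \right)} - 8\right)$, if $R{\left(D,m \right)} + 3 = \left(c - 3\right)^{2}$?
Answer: $- \frac{2379}{5} \approx -475.8$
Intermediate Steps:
$c = -5$ ($c = \left(-5\right) 1 = -5$)
$o{\left(A \right)} = \frac{1}{5}$
$R{\left(D,m \right)} = 61$ ($R{\left(D,m \right)} = -3 + \left(-5 - 3\right)^{2} = -3 + \left(-8\right)^{2} = -3 + 64 = 61$)
$R{\left(-2,-12 \right)} \left(o{\left(-1 \right)} - 8\right) = 61 \left(\frac{1}{5} - 8\right) = 61 \left(- \frac{39}{5}\right) = - \frac{2379}{5}$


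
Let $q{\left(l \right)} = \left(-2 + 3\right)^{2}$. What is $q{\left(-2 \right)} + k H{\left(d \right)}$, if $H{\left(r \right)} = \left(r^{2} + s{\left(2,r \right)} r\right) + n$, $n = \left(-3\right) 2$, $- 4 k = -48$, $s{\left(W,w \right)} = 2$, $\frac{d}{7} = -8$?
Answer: $36217$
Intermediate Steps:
$d = -56$ ($d = 7 \left(-8\right) = -56$)
$k = 12$ ($k = \left(- \frac{1}{4}\right) \left(-48\right) = 12$)
$q{\left(l \right)} = 1$ ($q{\left(l \right)} = 1^{2} = 1$)
$n = -6$
$H{\left(r \right)} = -6 + r^{2} + 2 r$ ($H{\left(r \right)} = \left(r^{2} + 2 r\right) - 6 = -6 + r^{2} + 2 r$)
$q{\left(-2 \right)} + k H{\left(d \right)} = 1 + 12 \left(-6 + \left(-56\right)^{2} + 2 \left(-56\right)\right) = 1 + 12 \left(-6 + 3136 - 112\right) = 1 + 12 \cdot 3018 = 1 + 36216 = 36217$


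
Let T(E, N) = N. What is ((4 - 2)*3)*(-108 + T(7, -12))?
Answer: -720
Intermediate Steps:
((4 - 2)*3)*(-108 + T(7, -12)) = ((4 - 2)*3)*(-108 - 12) = (2*3)*(-120) = 6*(-120) = -720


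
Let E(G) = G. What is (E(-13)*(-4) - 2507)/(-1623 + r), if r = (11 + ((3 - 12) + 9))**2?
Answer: 2455/1502 ≈ 1.6345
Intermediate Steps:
r = 121 (r = (11 + (-9 + 9))**2 = (11 + 0)**2 = 11**2 = 121)
(E(-13)*(-4) - 2507)/(-1623 + r) = (-13*(-4) - 2507)/(-1623 + 121) = (52 - 2507)/(-1502) = -2455*(-1/1502) = 2455/1502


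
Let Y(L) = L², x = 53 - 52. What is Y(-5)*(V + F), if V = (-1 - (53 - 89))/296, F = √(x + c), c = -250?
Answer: 875/296 + 25*I*√249 ≈ 2.9561 + 394.49*I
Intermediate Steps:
x = 1
F = I*√249 (F = √(1 - 250) = √(-249) = I*√249 ≈ 15.78*I)
V = 35/296 (V = (-1 - 1*(-36))*(1/296) = (-1 + 36)*(1/296) = 35*(1/296) = 35/296 ≈ 0.11824)
Y(-5)*(V + F) = (-5)²*(35/296 + I*√249) = 25*(35/296 + I*√249) = 875/296 + 25*I*√249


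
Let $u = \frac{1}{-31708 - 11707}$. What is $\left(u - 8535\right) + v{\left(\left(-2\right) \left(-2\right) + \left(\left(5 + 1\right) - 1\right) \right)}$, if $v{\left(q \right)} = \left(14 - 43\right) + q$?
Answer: $- \frac{371415326}{43415} \approx -8555.0$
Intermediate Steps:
$u = - \frac{1}{43415}$ ($u = \frac{1}{-43415} = - \frac{1}{43415} \approx -2.3034 \cdot 10^{-5}$)
$v{\left(q \right)} = -29 + q$
$\left(u - 8535\right) + v{\left(\left(-2\right) \left(-2\right) + \left(\left(5 + 1\right) - 1\right) \right)} = \left(- \frac{1}{43415} - 8535\right) + \left(-29 + \left(\left(-2\right) \left(-2\right) + \left(\left(5 + 1\right) - 1\right)\right)\right) = - \frac{370547026}{43415} + \left(-29 + \left(4 + \left(6 - 1\right)\right)\right) = - \frac{370547026}{43415} + \left(-29 + \left(4 + 5\right)\right) = - \frac{370547026}{43415} + \left(-29 + 9\right) = - \frac{370547026}{43415} - 20 = - \frac{371415326}{43415}$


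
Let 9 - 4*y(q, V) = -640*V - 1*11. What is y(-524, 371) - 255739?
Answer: -196374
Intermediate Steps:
y(q, V) = 5 + 160*V (y(q, V) = 9/4 - (-640*V - 1*11)/4 = 9/4 - (-640*V - 11)/4 = 9/4 - (-11 - 640*V)/4 = 9/4 + (11/4 + 160*V) = 5 + 160*V)
y(-524, 371) - 255739 = (5 + 160*371) - 255739 = (5 + 59360) - 255739 = 59365 - 255739 = -196374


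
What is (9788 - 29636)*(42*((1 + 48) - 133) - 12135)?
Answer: 310879224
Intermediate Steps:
(9788 - 29636)*(42*((1 + 48) - 133) - 12135) = -19848*(42*(49 - 133) - 12135) = -19848*(42*(-84) - 12135) = -19848*(-3528 - 12135) = -19848*(-15663) = 310879224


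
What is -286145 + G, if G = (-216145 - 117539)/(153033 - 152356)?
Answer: -194053849/677 ≈ -2.8664e+5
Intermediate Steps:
G = -333684/677 ≈ -492.89
-286145 + G = -286145 - 333684/677 = -194053849/677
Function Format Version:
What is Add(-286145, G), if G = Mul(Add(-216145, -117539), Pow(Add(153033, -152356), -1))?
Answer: Rational(-194053849, 677) ≈ -2.8664e+5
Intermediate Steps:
G = Rational(-333684, 677) (G = Mul(-333684, Pow(677, -1)) = Mul(-333684, Rational(1, 677)) = Rational(-333684, 677) ≈ -492.89)
Add(-286145, G) = Add(-286145, Rational(-333684, 677)) = Rational(-194053849, 677)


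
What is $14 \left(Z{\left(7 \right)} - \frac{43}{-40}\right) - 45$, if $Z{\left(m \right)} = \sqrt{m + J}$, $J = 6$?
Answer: $- \frac{599}{20} + 14 \sqrt{13} \approx 20.528$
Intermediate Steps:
$Z{\left(m \right)} = \sqrt{6 + m}$ ($Z{\left(m \right)} = \sqrt{m + 6} = \sqrt{6 + m}$)
$14 \left(Z{\left(7 \right)} - \frac{43}{-40}\right) - 45 = 14 \left(\sqrt{6 + 7} - \frac{43}{-40}\right) - 45 = 14 \left(\sqrt{13} - - \frac{43}{40}\right) - 45 = 14 \left(\sqrt{13} + \frac{43}{40}\right) - 45 = 14 \left(\frac{43}{40} + \sqrt{13}\right) - 45 = \left(\frac{301}{20} + 14 \sqrt{13}\right) - 45 = - \frac{599}{20} + 14 \sqrt{13}$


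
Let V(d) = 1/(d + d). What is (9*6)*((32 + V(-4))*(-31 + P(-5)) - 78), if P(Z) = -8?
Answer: -285363/4 ≈ -71341.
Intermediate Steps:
V(d) = 1/(2*d)
(9*6)*((32 + V(-4))*(-31 + P(-5)) - 78) = (9*6)*((32 + (½)/(-4))*(-31 - 8) - 78) = 54*((32 + (½)*(-¼))*(-39) - 78) = 54*((32 - ⅛)*(-39) - 78) = 54*((255/8)*(-39) - 78) = 54*(-9945/8 - 78) = 54*(-10569/8) = -285363/4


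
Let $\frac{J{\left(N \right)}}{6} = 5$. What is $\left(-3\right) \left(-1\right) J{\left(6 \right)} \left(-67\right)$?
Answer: $-6030$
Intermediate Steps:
$J{\left(N \right)} = 30$ ($J{\left(N \right)} = 6 \cdot 5 = 30$)
$\left(-3\right) \left(-1\right) J{\left(6 \right)} \left(-67\right) = \left(-3\right) \left(-1\right) 30 \left(-67\right) = 3 \cdot 30 \left(-67\right) = 90 \left(-67\right) = -6030$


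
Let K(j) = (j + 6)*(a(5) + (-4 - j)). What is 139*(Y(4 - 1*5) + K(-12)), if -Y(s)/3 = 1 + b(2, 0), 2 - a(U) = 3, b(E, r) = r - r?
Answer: -6255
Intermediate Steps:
b(E, r) = 0
a(U) = -1 (a(U) = 2 - 1*3 = 2 - 3 = -1)
Y(s) = -3 (Y(s) = -3*(1 + 0) = -3*1 = -3)
K(j) = (-5 - j)*(6 + j) (K(j) = (j + 6)*(-1 + (-4 - j)) = (6 + j)*(-5 - j) = (-5 - j)*(6 + j))
139*(Y(4 - 1*5) + K(-12)) = 139*(-3 + (-30 - 1*(-12)² - 11*(-12))) = 139*(-3 + (-30 - 1*144 + 132)) = 139*(-3 + (-30 - 144 + 132)) = 139*(-3 - 42) = 139*(-45) = -6255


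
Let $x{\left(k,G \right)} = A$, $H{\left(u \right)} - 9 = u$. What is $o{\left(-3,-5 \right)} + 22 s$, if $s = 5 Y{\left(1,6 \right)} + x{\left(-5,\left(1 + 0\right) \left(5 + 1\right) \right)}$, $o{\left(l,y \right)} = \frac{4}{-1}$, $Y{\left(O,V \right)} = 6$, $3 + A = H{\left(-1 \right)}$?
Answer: $766$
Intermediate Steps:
$H{\left(u \right)} = 9 + u$
$A = 5$ ($A = -3 + \left(9 - 1\right) = -3 + 8 = 5$)
$o{\left(l,y \right)} = -4$ ($o{\left(l,y \right)} = 4 \left(-1\right) = -4$)
$x{\left(k,G \right)} = 5$
$s = 35$ ($s = 5 \cdot 6 + 5 = 30 + 5 = 35$)
$o{\left(-3,-5 \right)} + 22 s = -4 + 22 \cdot 35 = -4 + 770 = 766$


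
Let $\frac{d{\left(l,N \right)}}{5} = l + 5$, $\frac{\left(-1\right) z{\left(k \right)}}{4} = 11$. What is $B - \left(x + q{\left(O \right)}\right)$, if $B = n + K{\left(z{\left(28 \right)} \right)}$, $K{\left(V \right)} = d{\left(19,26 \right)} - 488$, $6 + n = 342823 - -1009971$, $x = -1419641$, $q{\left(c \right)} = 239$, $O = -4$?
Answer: $2771822$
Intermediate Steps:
$z{\left(k \right)} = -44$ ($z{\left(k \right)} = \left(-4\right) 11 = -44$)
$d{\left(l,N \right)} = 25 + 5 l$ ($d{\left(l,N \right)} = 5 \left(l + 5\right) = 5 \left(5 + l\right) = 25 + 5 l$)
$n = 1352788$ ($n = -6 + \left(342823 - -1009971\right) = -6 + \left(342823 + 1009971\right) = -6 + 1352794 = 1352788$)
$K{\left(V \right)} = -368$ ($K{\left(V \right)} = \left(25 + 5 \cdot 19\right) - 488 = \left(25 + 95\right) - 488 = 120 - 488 = -368$)
$B = 1352420$ ($B = 1352788 - 368 = 1352420$)
$B - \left(x + q{\left(O \right)}\right) = 1352420 - \left(-1419641 + 239\right) = 1352420 - -1419402 = 1352420 + 1419402 = 2771822$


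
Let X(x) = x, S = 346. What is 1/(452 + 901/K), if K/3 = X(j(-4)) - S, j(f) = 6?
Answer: 60/27067 ≈ 0.0022167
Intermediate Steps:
K = -1020 (K = 3*(6 - 1*346) = 3*(6 - 346) = 3*(-340) = -1020)
1/(452 + 901/K) = 1/(452 + 901/(-1020)) = 1/(452 + 901*(-1/1020)) = 1/(452 - 53/60) = 1/(27067/60) = 60/27067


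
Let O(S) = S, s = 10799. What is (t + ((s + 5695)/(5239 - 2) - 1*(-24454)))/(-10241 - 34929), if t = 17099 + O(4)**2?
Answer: -217713347/236555290 ≈ -0.92035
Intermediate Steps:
t = 17115 (t = 17099 + 4**2 = 17099 + 16 = 17115)
(t + ((s + 5695)/(5239 - 2) - 1*(-24454)))/(-10241 - 34929) = (17115 + ((10799 + 5695)/(5239 - 2) - 1*(-24454)))/(-10241 - 34929) = (17115 + (16494/5237 + 24454))/(-45170) = (17115 + (16494*(1/5237) + 24454))*(-1/45170) = (17115 + (16494/5237 + 24454))*(-1/45170) = (17115 + 128082092/5237)*(-1/45170) = (217713347/5237)*(-1/45170) = -217713347/236555290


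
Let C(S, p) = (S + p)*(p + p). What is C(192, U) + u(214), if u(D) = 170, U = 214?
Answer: 173938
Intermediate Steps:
C(S, p) = 2*p*(S + p) (C(S, p) = (S + p)*(2*p) = 2*p*(S + p))
C(192, U) + u(214) = 2*214*(192 + 214) + 170 = 2*214*406 + 170 = 173768 + 170 = 173938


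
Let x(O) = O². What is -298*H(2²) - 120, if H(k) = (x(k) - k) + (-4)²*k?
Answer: -22768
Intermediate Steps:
H(k) = k² + 15*k (H(k) = (k² - k) + (-4)²*k = (k² - k) + 16*k = k² + 15*k)
-298*H(2²) - 120 = -298*2²*(15 + 2²) - 120 = -1192*(15 + 4) - 120 = -1192*19 - 120 = -298*76 - 120 = -22648 - 120 = -22768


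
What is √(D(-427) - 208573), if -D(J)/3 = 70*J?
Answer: I*√118903 ≈ 344.82*I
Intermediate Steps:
D(J) = -210*J
√(D(-427) - 208573) = √(-210*(-427) - 208573) = √(89670 - 208573) = √(-118903) = I*√118903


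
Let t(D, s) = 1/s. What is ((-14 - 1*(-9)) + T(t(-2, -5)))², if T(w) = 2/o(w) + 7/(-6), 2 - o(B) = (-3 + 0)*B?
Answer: 39601/1764 ≈ 22.450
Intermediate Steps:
o(B) = 2 + 3*B (o(B) = 2 - (-3 + 0)*B = 2 - (-3)*B = 2 + 3*B)
T(w) = -7/6 + 2/(2 + 3*w) (T(w) = 2/(2 + 3*w) + 7/(-6) = 2/(2 + 3*w) + 7*(-⅙) = 2/(2 + 3*w) - 7/6 = -7/6 + 2/(2 + 3*w))
((-14 - 1*(-9)) + T(t(-2, -5)))² = ((-14 - 1*(-9)) + (-2 - 21/(-5))/(6*(2 + 3/(-5))))² = ((-14 + 9) + (-2 - 21*(-⅕))/(6*(2 + 3*(-⅕))))² = (-5 + (-2 + 21/5)/(6*(2 - ⅗)))² = (-5 + (⅙)*(11/5)/(7/5))² = (-5 + (⅙)*(5/7)*(11/5))² = (-5 + 11/42)² = (-199/42)² = 39601/1764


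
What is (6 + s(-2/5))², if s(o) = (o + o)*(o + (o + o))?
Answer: 30276/625 ≈ 48.442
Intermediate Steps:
s(o) = 6*o² (s(o) = (2*o)*(o + 2*o) = (2*o)*(3*o) = 6*o²)
(6 + s(-2/5))² = (6 + 6*(-2/5)²)² = (6 + 6*(-2*⅕)²)² = (6 + 6*(-⅖)²)² = (6 + 6*(4/25))² = (6 + 24/25)² = (174/25)² = 30276/625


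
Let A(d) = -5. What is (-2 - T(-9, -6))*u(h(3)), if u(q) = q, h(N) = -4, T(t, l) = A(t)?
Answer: -12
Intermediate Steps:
T(t, l) = -5
(-2 - T(-9, -6))*u(h(3)) = (-2 - 1*(-5))*(-4) = (-2 + 5)*(-4) = 3*(-4) = -12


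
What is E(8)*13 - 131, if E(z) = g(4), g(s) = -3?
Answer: -170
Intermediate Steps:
E(z) = -3
E(8)*13 - 131 = -3*13 - 131 = -39 - 131 = -170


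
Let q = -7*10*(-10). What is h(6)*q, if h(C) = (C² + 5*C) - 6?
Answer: 42000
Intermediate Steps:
q = 700 (q = -70*(-10) = 700)
h(C) = -6 + C² + 5*C
h(6)*q = (-6 + 6² + 5*6)*700 = (-6 + 36 + 30)*700 = 60*700 = 42000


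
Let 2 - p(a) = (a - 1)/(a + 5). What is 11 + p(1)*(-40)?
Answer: -69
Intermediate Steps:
p(a) = 2 - (-1 + a)/(5 + a) (p(a) = 2 - (a - 1)/(a + 5) = 2 - (-1 + a)/(5 + a))
11 + p(1)*(-40) = 11 + ((11 + 1)/(5 + 1))*(-40) = 11 + (12/6)*(-40) = 11 + ((⅙)*12)*(-40) = 11 + 2*(-40) = 11 - 80 = -69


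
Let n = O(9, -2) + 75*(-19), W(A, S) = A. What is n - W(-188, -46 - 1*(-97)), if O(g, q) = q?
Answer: -1239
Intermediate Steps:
n = -1427 (n = -2 + 75*(-19) = -2 - 1425 = -1427)
n - W(-188, -46 - 1*(-97)) = -1427 - 1*(-188) = -1427 + 188 = -1239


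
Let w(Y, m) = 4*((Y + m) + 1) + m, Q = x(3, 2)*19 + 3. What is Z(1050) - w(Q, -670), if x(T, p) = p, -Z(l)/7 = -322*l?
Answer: 2369882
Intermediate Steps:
Z(l) = 2254*l (Z(l) = -(-2254)*l = 2254*l)
Q = 41 (Q = 2*19 + 3 = 38 + 3 = 41)
w(Y, m) = 4 + 4*Y + 5*m (w(Y, m) = 4*(1 + Y + m) + m = (4 + 4*Y + 4*m) + m = 4 + 4*Y + 5*m)
Z(1050) - w(Q, -670) = 2254*1050 - (4 + 4*41 + 5*(-670)) = 2366700 - (4 + 164 - 3350) = 2366700 - 1*(-3182) = 2366700 + 3182 = 2369882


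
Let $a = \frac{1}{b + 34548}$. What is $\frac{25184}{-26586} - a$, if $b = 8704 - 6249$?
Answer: $- \frac{465955069}{491880879} \approx -0.94729$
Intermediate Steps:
$b = 2455$ ($b = 8704 - 6249 = 2455$)
$a = \frac{1}{37003}$ ($a = \frac{1}{2455 + 34548} = \frac{1}{37003} \approx 2.7025 \cdot 10^{-5}$)
$\frac{25184}{-26586} - a = \frac{25184}{-26586} - \frac{1}{37003} = 25184 \left(- \frac{1}{26586}\right) - \frac{1}{37003} = - \frac{12592}{13293} - \frac{1}{37003} = - \frac{465955069}{491880879}$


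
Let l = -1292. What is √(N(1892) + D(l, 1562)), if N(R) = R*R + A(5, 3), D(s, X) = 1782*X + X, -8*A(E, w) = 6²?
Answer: 3*√2828758/2 ≈ 2522.8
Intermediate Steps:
A(E, w) = -9/2 (A(E, w) = -⅛*6² = -⅛*36 = -9/2)
D(s, X) = 1783*X
N(R) = -9/2 + R² (N(R) = R*R - 9/2 = R² - 9/2 = -9/2 + R²)
√(N(1892) + D(l, 1562)) = √((-9/2 + 1892²) + 1783*1562) = √((-9/2 + 3579664) + 2785046) = √(7159319/2 + 2785046) = √(12729411/2) = 3*√2828758/2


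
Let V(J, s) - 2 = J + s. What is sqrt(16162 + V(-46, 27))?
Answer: sqrt(16145) ≈ 127.06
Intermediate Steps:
V(J, s) = 2 + J + s (V(J, s) = 2 + (J + s) = 2 + J + s)
sqrt(16162 + V(-46, 27)) = sqrt(16162 + (2 - 46 + 27)) = sqrt(16162 - 17) = sqrt(16145)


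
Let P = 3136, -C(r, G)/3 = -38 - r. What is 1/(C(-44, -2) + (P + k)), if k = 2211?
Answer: 1/5329 ≈ 0.00018765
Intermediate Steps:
C(r, G) = 114 + 3*r (C(r, G) = -3*(-38 - r) = 114 + 3*r)
1/(C(-44, -2) + (P + k)) = 1/((114 + 3*(-44)) + (3136 + 2211)) = 1/((114 - 132) + 5347) = 1/(-18 + 5347) = 1/5329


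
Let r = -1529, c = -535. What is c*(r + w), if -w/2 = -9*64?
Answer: 201695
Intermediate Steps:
w = 1152 (w = -(-18)*64 = -2*(-576) = 1152)
c*(r + w) = -535*(-1529 + 1152) = -535*(-377) = 201695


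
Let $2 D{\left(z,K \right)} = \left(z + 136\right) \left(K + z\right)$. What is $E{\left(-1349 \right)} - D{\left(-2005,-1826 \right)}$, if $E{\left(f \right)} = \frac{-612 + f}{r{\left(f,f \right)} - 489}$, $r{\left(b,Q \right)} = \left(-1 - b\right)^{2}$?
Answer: $- \frac{13007215913407}{3633230} \approx -3.5801 \cdot 10^{6}$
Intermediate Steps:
$E{\left(f \right)} = \frac{-612 + f}{-489 + \left(1 + f\right)^{2}}$ ($E{\left(f \right)} = \frac{-612 + f}{\left(1 + f\right)^{2} - 489} = \frac{-612 + f}{-489 + \left(1 + f\right)^{2}}$)
$D{\left(z,K \right)} = \frac{\left(136 + z\right) \left(K + z\right)}{2}$ ($D{\left(z,K \right)} = \frac{\left(z + 136\right) \left(K + z\right)}{2} = \frac{\left(136 + z\right) \left(K + z\right)}{2}$)
$E{\left(-1349 \right)} - D{\left(-2005,-1826 \right)} = \frac{-612 - 1349}{-489 + \left(1 - 1349\right)^{2}} - \left(\frac{\left(-2005\right)^{2}}{2} + 68 \left(-1826\right) + 68 \left(-2005\right) + \frac{1}{2} \left(-1826\right) \left(-2005\right)\right) = \frac{1}{-489 + \left(-1348\right)^{2}} \left(-1961\right) - \left(\frac{1}{2} \cdot 4020025 - 124168 - 136340 + 1830565\right) = \frac{1}{-489 + 1817104} \left(-1961\right) - \left(\frac{4020025}{2} - 124168 - 136340 + 1830565\right) = \frac{1}{1816615} \left(-1961\right) - \frac{7160139}{2} = - \frac{1961}{1816615} - \frac{7160139}{2} = - \frac{13007215913407}{3633230}$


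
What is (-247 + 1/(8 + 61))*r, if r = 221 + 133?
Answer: -2010956/23 ≈ -87433.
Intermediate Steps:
r = 354
(-247 + 1/(8 + 61))*r = (-247 + 1/(8 + 61))*354 = (-247 + 1/69)*354 = -17042/69*354 = -2010956/23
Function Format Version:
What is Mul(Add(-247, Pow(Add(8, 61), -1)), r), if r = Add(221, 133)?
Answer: Rational(-2010956, 23) ≈ -87433.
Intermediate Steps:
r = 354
Mul(Add(-247, Pow(Add(8, 61), -1)), r) = Mul(Add(-247, Pow(Add(8, 61), -1)), 354) = Mul(Add(-247, Pow(69, -1)), 354) = Mul(Add(-247, Rational(1, 69)), 354) = Mul(Rational(-17042, 69), 354) = Rational(-2010956, 23)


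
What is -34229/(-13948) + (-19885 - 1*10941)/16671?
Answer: 140670611/232527108 ≈ 0.60496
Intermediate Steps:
-34229/(-13948) + (-19885 - 1*10941)/16671 = -34229*(-1/13948) + (-19885 - 10941)*(1/16671) = 34229/13948 - 30826*1/16671 = 34229/13948 - 30826/16671 = 140670611/232527108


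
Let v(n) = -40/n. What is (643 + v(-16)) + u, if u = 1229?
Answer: 3749/2 ≈ 1874.5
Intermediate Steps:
(643 + v(-16)) + u = (643 - 40/(-16)) + 1229 = (643 - 40*(-1/16)) + 1229 = (643 + 5/2) + 1229 = 1291/2 + 1229 = 3749/2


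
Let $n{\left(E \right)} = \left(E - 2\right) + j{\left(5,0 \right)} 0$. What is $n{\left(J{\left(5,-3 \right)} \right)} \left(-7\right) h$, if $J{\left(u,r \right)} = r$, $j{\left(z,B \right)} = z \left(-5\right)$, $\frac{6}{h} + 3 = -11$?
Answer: $-15$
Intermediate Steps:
$h = - \frac{3}{7}$ ($h = \frac{6}{-3 - 11} = \frac{6}{-14} = 6 \left(- \frac{1}{14}\right) = - \frac{3}{7} \approx -0.42857$)
$j{\left(z,B \right)} = - 5 z$
$n{\left(E \right)} = -2 + E$ ($n{\left(E \right)} = \left(E - 2\right) + \left(-5\right) 5 \cdot 0 = \left(E - 2\right) - 0 = \left(-2 + E\right) + 0 = -2 + E$)
$n{\left(J{\left(5,-3 \right)} \right)} \left(-7\right) h = \left(-2 - 3\right) \left(-7\right) \left(- \frac{3}{7}\right) = \left(-5\right) \left(-7\right) \left(- \frac{3}{7}\right) = 35 \left(- \frac{3}{7}\right) = -15$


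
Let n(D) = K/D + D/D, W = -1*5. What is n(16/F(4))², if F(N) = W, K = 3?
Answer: 1/256 ≈ 0.0039063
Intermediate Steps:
W = -5
F(N) = -5
n(D) = 1 + 3/D (n(D) = 3/D + D/D = 3/D + 1 = 1 + 3/D)
n(16/F(4))² = ((3 + 16/(-5))/((16/(-5))))² = ((3 + 16*(-⅕))/((16*(-⅕))))² = ((3 - 16/5)/(-16/5))² = (-5/16*(-⅕))² = (1/16)² = 1/256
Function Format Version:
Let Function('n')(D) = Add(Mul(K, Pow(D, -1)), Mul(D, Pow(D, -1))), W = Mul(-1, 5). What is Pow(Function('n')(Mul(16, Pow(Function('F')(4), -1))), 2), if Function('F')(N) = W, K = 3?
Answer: Rational(1, 256) ≈ 0.0039063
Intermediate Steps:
W = -5
Function('F')(N) = -5
Function('n')(D) = Add(1, Mul(3, Pow(D, -1))) (Function('n')(D) = Add(Mul(3, Pow(D, -1)), Mul(D, Pow(D, -1))) = Add(Mul(3, Pow(D, -1)), 1) = Add(1, Mul(3, Pow(D, -1))))
Pow(Function('n')(Mul(16, Pow(Function('F')(4), -1))), 2) = Pow(Mul(Pow(Mul(16, Pow(-5, -1)), -1), Add(3, Mul(16, Pow(-5, -1)))), 2) = Pow(Mul(Pow(Mul(16, Rational(-1, 5)), -1), Add(3, Mul(16, Rational(-1, 5)))), 2) = Pow(Mul(Pow(Rational(-16, 5), -1), Add(3, Rational(-16, 5))), 2) = Pow(Mul(Rational(-5, 16), Rational(-1, 5)), 2) = Pow(Rational(1, 16), 2) = Rational(1, 256)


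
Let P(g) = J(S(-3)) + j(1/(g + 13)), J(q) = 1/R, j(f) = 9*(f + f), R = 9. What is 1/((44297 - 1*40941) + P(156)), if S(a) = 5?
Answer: 1521/5104807 ≈ 0.00029795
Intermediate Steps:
j(f) = 18*f (j(f) = 9*(2*f) = 18*f)
J(q) = 1/9
P(g) = 1/9 + 18/(13 + g) (P(g) = 1/9 + 18/(g + 13) = 1/9 + 18/(13 + g))
1/((44297 - 1*40941) + P(156)) = 1/((44297 - 1*40941) + (175 + 156)/(9*(13 + 156))) = 1/((44297 - 40941) + (1/9)*331/169) = 1/(3356 + (1/9)*(1/169)*331) = 1/(3356 + 331/1521) = 1/(5104807/1521) = 1521/5104807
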